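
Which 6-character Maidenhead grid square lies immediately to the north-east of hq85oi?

Longitude subsquare o = 14; +1 → 15 = p.
Latitude subsquare i = 8; +1 → 9 = j.

HQ85pj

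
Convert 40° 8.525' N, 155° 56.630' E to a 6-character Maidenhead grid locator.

QN70xd

Offset from 180°W / 90°S: lon 335.9438°, lat 130.1421°.
Field: 335.9438/20 → 16 → Q, 130.1421/10 → 13 → N; chars QN.
Square: 15.9438/2 → 7, 0.1421/1 → 0; chars 70.
Subsquare: 1.9438/0.0833333 → 23 → x, 0.1421/0.0416667 → 3 → d; chars xd.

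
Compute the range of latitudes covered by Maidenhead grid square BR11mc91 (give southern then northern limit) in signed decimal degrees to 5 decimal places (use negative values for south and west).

Field B=1, R=17: +1·20° lon, +17·10° lat → SW at lon -160°, lat 80°.
Square 1, 1: +1·2° lon, +1·1° lat → SW at lon -158°, lat 81°.
Subsquare m=12, c=2: +12·0.0833333° lon, +2·0.0416667° lat → SW at lon -157°, lat 81.0833°.
Extended square 9, 1: +9·0.00833333° lon, +1·0.00416667° lat → SW at lon -156.925°, lat 81.0875°.
Cell spans 0.00833333° lon × 0.00416667° lat.
south 81.08750, north 81.09167.

81.08750, 81.09167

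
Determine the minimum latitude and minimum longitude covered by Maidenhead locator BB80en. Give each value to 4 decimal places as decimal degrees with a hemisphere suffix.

79.4583° S, 143.6667° W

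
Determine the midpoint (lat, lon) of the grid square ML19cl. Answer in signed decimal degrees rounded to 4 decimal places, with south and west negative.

29.4792, 62.2083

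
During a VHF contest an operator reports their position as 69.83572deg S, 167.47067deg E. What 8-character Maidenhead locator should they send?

RC30rd69

Shift to the Maidenhead origin (180°W, 90°S): lon 347.47067, lat 20.16428.
Field: lon ⌊347.47067/20⌋ = 17 → R; lat ⌊20.16428/10⌋ = 2 → C.
Square: lon ⌊7.47067/2⌋ = 3; lat ⌊0.16428/1⌋ = 0.
Subsquare: lon ⌊1.47067/0.0833333⌋ = 17 → r; lat ⌊0.16428/0.0416667⌋ = 3 → d.
Extended square: lon ⌊0.05400/0.00833333⌋ = 6; lat ⌊0.03928/0.00416667⌋ = 9.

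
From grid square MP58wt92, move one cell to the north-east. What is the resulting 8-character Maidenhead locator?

MP58xt03

Longitude extended square 9; +1 → 10, wraps to 0, carry into subsquare.
Longitude subsquare w = 22; +1 → 23 = x.
Latitude extended square 2; +1 → 3.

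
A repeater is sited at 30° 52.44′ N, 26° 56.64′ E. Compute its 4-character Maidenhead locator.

KM30

Add 180° to longitude and 90° to latitude: 206.94, 120.87.
Field: 206.94/20 → 10 → K, 120.87/10 → 12 → M; chars KM.
Square: 6.94/2 → 3, 0.87/1 → 0; chars 30.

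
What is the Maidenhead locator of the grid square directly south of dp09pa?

Latitude subsquare a = 0; −1 → -1, wraps to 23 = x, carry into square.
Latitude square 9; −1 → 8.
The longitude characters are unchanged.

DP08px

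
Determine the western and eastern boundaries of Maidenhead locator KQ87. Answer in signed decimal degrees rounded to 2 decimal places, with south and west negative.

36.00, 38.00

Field K=10, Q=16: +10·20° lon, +16·10° lat → SW at lon 20°, lat 70°.
Square 8, 7: +8·2° lon, +7·1° lat → SW at lon 36°, lat 77°.
Cell spans 2° lon × 1° lat.
west 36.00, east 38.00.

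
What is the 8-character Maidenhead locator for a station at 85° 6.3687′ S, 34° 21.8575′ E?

Add 180° to longitude and 90° to latitude: 214.36429, 4.89386.
Field: 214.36429/20 → 10 → K, 4.89386/10 → 0 → A; chars KA.
Square: 14.36429/2 → 7, 4.89386/1 → 4; chars 74.
Subsquare: 0.36429/0.0833333 → 4 → e, 0.89386/0.0416667 → 21 → v; chars ev.
Extended square: 0.03096/0.00833333 → 3, 0.01886/0.00416667 → 4; chars 34.

KA74ev34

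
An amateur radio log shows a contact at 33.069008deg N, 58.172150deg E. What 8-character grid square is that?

Add 180° to longitude and 90° to latitude: 238.17215, 123.06901.
Field: lon ⌊238.17215/20⌋ = 11 → L; lat ⌊123.06901/10⌋ = 12 → M.
Square: lon ⌊18.17215/2⌋ = 9; lat ⌊3.06901/1⌋ = 3.
Subsquare: lon ⌊0.17215/0.0833333⌋ = 2 → c; lat ⌊0.06901/0.0416667⌋ = 1 → b.
Extended square: lon ⌊0.00548/0.00833333⌋ = 0; lat ⌊0.02734/0.00416667⌋ = 6.

LM93cb06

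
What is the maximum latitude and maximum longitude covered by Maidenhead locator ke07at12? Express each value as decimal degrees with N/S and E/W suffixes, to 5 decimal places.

42.19583° S, 20.01667° E

Field K=10, E=4: +10·20° lon, +4·10° lat → SW at lon 20°, lat -50°.
Square 0, 7: +0·2° lon, +7·1° lat → SW at lon 20°, lat -43°.
Subsquare a=0, t=19: +0·0.0833333° lon, +19·0.0416667° lat → SW at lon 20°, lat -42.2083°.
Extended square 1, 2: +1·0.00833333° lon, +2·0.00416667° lat → SW at lon 20.0083°, lat -42.2°.
Cell spans 0.00833333° lon × 0.00416667° lat. NE corner is SW corner plus one full cell.
latitude 42.19583° S, longitude 20.01667° E.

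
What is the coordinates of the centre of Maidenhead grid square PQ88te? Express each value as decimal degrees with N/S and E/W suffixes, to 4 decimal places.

78.1875° N, 137.6250° E

Field P=15, Q=16: +15·20° lon, +16·10° lat → SW at lon 120°, lat 70°.
Square 8, 8: +8·2° lon, +8·1° lat → SW at lon 136°, lat 78°.
Subsquare t=19, e=4: +19·0.0833333° lon, +4·0.0416667° lat → SW at lon 137.583°, lat 78.1667°.
Cell spans 0.0833333° lon × 0.0416667° lat. Centre is SW corner plus half of each.
latitude 78.1875° N, longitude 137.6250° E.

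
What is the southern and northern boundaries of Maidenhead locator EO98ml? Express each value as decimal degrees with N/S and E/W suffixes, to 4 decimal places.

Field E=4, O=14: +4·20° lon, +14·10° lat → SW at lon -100°, lat 50°.
Square 9, 8: +9·2° lon, +8·1° lat → SW at lon -82°, lat 58°.
Subsquare m=12, l=11: +12·0.0833333° lon, +11·0.0416667° lat → SW at lon -81°, lat 58.4583°.
Cell spans 0.0833333° lon × 0.0416667° lat.
south 58.4583° N, north 58.5000° N.

58.4583° N, 58.5000° N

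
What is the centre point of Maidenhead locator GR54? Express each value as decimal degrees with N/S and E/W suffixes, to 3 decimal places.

Field G=6, R=17: +6·20° lon, +17·10° lat → SW at lon -60°, lat 80°.
Square 5, 4: +5·2° lon, +4·1° lat → SW at lon -50°, lat 84°.
Cell spans 2° lon × 1° lat. Centre is SW corner plus half of each.
latitude 84.500° N, longitude 49.000° W.

84.500° N, 49.000° W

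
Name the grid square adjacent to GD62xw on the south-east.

GD72av

Longitude subsquare x = 23; +1 → 24, wraps to 0 = a, carry into square.
Longitude square 6; +1 → 7.
Latitude subsquare w = 22; −1 → 21 = v.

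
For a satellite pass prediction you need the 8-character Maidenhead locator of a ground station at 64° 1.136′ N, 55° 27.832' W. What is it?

GP24ga44

Add 180° to longitude and 90° to latitude: 124.53613, 154.01893.
Field: 124.53613/20 → 6 → G, 154.01893/10 → 15 → P; chars GP.
Square: 4.53613/2 → 2, 4.01893/1 → 4; chars 24.
Subsquare: 0.53613/0.0833333 → 6 → g, 0.01893/0.0416667 → 0 → a; chars ga.
Extended square: 0.03613/0.00833333 → 4, 0.01893/0.00416667 → 4; chars 44.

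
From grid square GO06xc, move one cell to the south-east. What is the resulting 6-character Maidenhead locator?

GO16ab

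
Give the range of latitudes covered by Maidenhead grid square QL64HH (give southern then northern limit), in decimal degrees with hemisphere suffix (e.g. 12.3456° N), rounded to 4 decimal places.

Field Q=16, L=11: +16·20° lon, +11·10° lat → SW at lon 140°, lat 20°.
Square 6, 4: +6·2° lon, +4·1° lat → SW at lon 152°, lat 24°.
Subsquare h=7, h=7: +7·0.0833333° lon, +7·0.0416667° lat → SW at lon 152.583°, lat 24.2917°.
Cell spans 0.0833333° lon × 0.0416667° lat.
south 24.2917° N, north 24.3333° N.

24.2917° N, 24.3333° N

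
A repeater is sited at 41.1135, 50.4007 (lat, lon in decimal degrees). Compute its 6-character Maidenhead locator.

LN51ec

Add 180° to longitude and 90° to latitude: 230.4007, 131.1135.
Field (20°×10°, letters A–R): 230.4007/20 → 11 → L, 131.1135/10 → 13 → N; chars LN.
Square (2°×1°, digits 0–9): 10.4007/2 → 5, 1.1135/1 → 1; chars 51.
Subsquare (5′×2.5′, letters a–x): 0.4007/0.0833333 → 4 → e, 0.1135/0.0416667 → 2 → c; chars ec.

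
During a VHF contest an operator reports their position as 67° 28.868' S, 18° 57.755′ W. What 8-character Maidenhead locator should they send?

IC02mm44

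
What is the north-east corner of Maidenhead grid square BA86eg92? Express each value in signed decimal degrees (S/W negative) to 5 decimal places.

-83.73750, -143.58333

Field B=1, A=0: +1·20° lon, +0·10° lat → SW at lon -160°, lat -90°.
Square 8, 6: +8·2° lon, +6·1° lat → SW at lon -144°, lat -84°.
Subsquare e=4, g=6: +4·0.0833333° lon, +6·0.0416667° lat → SW at lon -143.667°, lat -83.75°.
Extended square 9, 2: +9·0.00833333° lon, +2·0.00416667° lat → SW at lon -143.592°, lat -83.7417°.
Cell spans 0.00833333° lon × 0.00416667° lat. NE corner is SW corner plus one full cell.
latitude -83.73750, longitude -143.58333.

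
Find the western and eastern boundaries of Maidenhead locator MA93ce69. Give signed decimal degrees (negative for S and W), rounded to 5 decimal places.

78.21667, 78.22500

Field M=12, A=0: +12·20° lon, +0·10° lat → SW at lon 60°, lat -90°.
Square 9, 3: +9·2° lon, +3·1° lat → SW at lon 78°, lat -87°.
Subsquare c=2, e=4: +2·0.0833333° lon, +4·0.0416667° lat → SW at lon 78.1667°, lat -86.8333°.
Extended square 6, 9: +6·0.00833333° lon, +9·0.00416667° lat → SW at lon 78.2167°, lat -86.7958°.
Cell spans 0.00833333° lon × 0.00416667° lat.
west 78.21667, east 78.22500.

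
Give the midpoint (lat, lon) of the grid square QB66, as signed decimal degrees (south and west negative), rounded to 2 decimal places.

-73.50, 153.00

Field Q=16, B=1: +16·20° lon, +1·10° lat → SW at lon 140°, lat -80°.
Square 6, 6: +6·2° lon, +6·1° lat → SW at lon 152°, lat -74°.
Cell spans 2° lon × 1° lat. Centre is SW corner plus half of each.
latitude -73.50, longitude 153.00.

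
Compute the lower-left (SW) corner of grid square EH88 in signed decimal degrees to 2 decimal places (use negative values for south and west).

Field E=4, H=7: +4·20° lon, +7·10° lat → SW at lon -100°, lat -20°.
Square 8, 8: +8·2° lon, +8·1° lat → SW at lon -84°, lat -12°.
latitude -12.00, longitude -84.00.

-12.00, -84.00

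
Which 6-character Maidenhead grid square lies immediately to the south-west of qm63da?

Longitude subsquare d = 3; −1 → 2 = c.
Latitude subsquare a = 0; −1 → -1, wraps to 23 = x, carry into square.
Latitude square 3; −1 → 2.

QM62cx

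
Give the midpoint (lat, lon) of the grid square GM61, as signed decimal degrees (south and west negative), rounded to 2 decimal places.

Field G=6, M=12: +6·20° lon, +12·10° lat → SW at lon -60°, lat 30°.
Square 6, 1: +6·2° lon, +1·1° lat → SW at lon -48°, lat 31°.
Cell spans 2° lon × 1° lat. Centre is SW corner plus half of each.
latitude 31.50, longitude -47.00.

31.50, -47.00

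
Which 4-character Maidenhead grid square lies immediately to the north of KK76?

KK77

Latitude square 6; +1 → 7.
The longitude characters are unchanged.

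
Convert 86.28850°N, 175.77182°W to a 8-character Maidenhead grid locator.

AR26cg79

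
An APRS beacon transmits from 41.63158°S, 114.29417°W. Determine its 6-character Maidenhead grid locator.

DE28ui

Add 180° to longitude and 90° to latitude: 65.7058, 48.3684.
Field (20°×10°, letters A–R): lon ⌊65.7058/20⌋ = 3 → D; lat ⌊48.3684/10⌋ = 4 → E.
Square (2°×1°, digits 0–9): lon ⌊5.7058/2⌋ = 2; lat ⌊8.3684/1⌋ = 8.
Subsquare (5′×2.5′, letters a–x): lon ⌊1.7058/0.0833333⌋ = 20 → u; lat ⌊0.3684/0.0416667⌋ = 8 → i.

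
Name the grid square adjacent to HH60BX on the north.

HH61ba

Latitude subsquare x = 23; +1 → 24, wraps to 0 = a, carry into square.
Latitude square 0; +1 → 1.
The longitude characters are unchanged.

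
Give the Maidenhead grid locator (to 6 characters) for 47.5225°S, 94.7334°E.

Shift to the Maidenhead origin (180°W, 90°S): lon 274.7334, lat 42.4775.
Field: 274.7334/20 → 13 → N, 42.4775/10 → 4 → E; chars NE.
Square: 14.7334/2 → 7, 2.4775/1 → 2; chars 72.
Subsquare: 0.7334/0.0833333 → 8 → i, 0.4775/0.0416667 → 11 → l; chars il.

NE72il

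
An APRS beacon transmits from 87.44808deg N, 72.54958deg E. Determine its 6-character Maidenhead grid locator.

Offset from 180°W / 90°S: lon 252.5496°, lat 177.4481°.
Field: 252.5496/20 → 12 → M, 177.4481/10 → 17 → R; chars MR.
Square: 12.5496/2 → 6, 7.4481/1 → 7; chars 67.
Subsquare: 0.5496/0.0833333 → 6 → g, 0.4481/0.0416667 → 10 → k; chars gk.

MR67gk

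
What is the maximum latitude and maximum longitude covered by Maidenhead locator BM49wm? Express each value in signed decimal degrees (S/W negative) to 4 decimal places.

39.5417, -150.0833

Field B=1, M=12: +1·20° lon, +12·10° lat → SW at lon -160°, lat 30°.
Square 4, 9: +4·2° lon, +9·1° lat → SW at lon -152°, lat 39°.
Subsquare w=22, m=12: +22·0.0833333° lon, +12·0.0416667° lat → SW at lon -150.167°, lat 39.5°.
Cell spans 0.0833333° lon × 0.0416667° lat. NE corner is SW corner plus one full cell.
latitude 39.5417, longitude -150.0833.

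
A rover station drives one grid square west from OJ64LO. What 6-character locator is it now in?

OJ64ko

Longitude subsquare l = 11; −1 → 10 = k.
The latitude characters are unchanged.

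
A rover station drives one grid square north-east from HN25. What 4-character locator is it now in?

HN36

Longitude square 2; +1 → 3.
Latitude square 5; +1 → 6.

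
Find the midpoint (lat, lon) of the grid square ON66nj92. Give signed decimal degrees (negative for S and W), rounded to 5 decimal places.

Field O=14, N=13: +14·20° lon, +13·10° lat → SW at lon 100°, lat 40°.
Square 6, 6: +6·2° lon, +6·1° lat → SW at lon 112°, lat 46°.
Subsquare n=13, j=9: +13·0.0833333° lon, +9·0.0416667° lat → SW at lon 113.083°, lat 46.375°.
Extended square 9, 2: +9·0.00833333° lon, +2·0.00416667° lat → SW at lon 113.158°, lat 46.3833°.
Cell spans 0.00833333° lon × 0.00416667° lat. Centre is SW corner plus half of each.
latitude 46.38542, longitude 113.16250.

46.38542, 113.16250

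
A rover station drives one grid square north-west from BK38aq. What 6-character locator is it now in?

BK28xr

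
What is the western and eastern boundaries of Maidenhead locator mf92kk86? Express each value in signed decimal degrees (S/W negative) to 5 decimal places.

78.90000, 78.90833

Field M=12, F=5: +12·20° lon, +5·10° lat → SW at lon 60°, lat -40°.
Square 9, 2: +9·2° lon, +2·1° lat → SW at lon 78°, lat -38°.
Subsquare k=10, k=10: +10·0.0833333° lon, +10·0.0416667° lat → SW at lon 78.8333°, lat -37.5833°.
Extended square 8, 6: +8·0.00833333° lon, +6·0.00416667° lat → SW at lon 78.9°, lat -37.5583°.
Cell spans 0.00833333° lon × 0.00416667° lat.
west 78.90000, east 78.90833.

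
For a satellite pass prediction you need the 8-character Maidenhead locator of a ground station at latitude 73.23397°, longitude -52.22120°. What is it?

Offset from 180°W / 90°S: lon 127.77880°, lat 163.23397°.
Field: lon ⌊127.77880/20⌋ = 6 → G; lat ⌊163.23397/10⌋ = 16 → Q.
Square: lon ⌊7.77880/2⌋ = 3; lat ⌊3.23397/1⌋ = 3.
Subsquare: lon ⌊1.77880/0.0833333⌋ = 21 → v; lat ⌊0.23397/0.0416667⌋ = 5 → f.
Extended square: lon ⌊0.02880/0.00833333⌋ = 3; lat ⌊0.02564/0.00416667⌋ = 6.

GQ33vf36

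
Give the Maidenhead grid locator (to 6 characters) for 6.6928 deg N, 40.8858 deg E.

LJ06kq

Shift to the Maidenhead origin (180°W, 90°S): lon 220.8858, lat 96.6928.
Field: 220.8858/20 → 11 → L, 96.6928/10 → 9 → J; chars LJ.
Square: 0.8858/2 → 0, 6.6928/1 → 6; chars 06.
Subsquare: 0.8858/0.0833333 → 10 → k, 0.6928/0.0416667 → 16 → q; chars kq.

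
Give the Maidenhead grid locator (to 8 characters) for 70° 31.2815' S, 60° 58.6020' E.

MB09ll74

Add 180° to longitude and 90° to latitude: 240.97670, 19.47864.
Field: 240.97670/20 → 12 → M, 19.47864/10 → 1 → B; chars MB.
Square: 0.97670/2 → 0, 9.47864/1 → 9; chars 09.
Subsquare: 0.97670/0.0833333 → 11 → l, 0.47864/0.0416667 → 11 → l; chars ll.
Extended square: 0.06003/0.00833333 → 7, 0.02031/0.00416667 → 4; chars 74.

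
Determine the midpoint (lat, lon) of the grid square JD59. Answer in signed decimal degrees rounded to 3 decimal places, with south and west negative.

-50.500, 11.000

Field J=9, D=3: +9·20° lon, +3·10° lat → SW at lon 0°, lat -60°.
Square 5, 9: +5·2° lon, +9·1° lat → SW at lon 10°, lat -51°.
Cell spans 2° lon × 1° lat. Centre is SW corner plus half of each.
latitude -50.500, longitude 11.000.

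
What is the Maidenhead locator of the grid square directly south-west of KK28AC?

Longitude subsquare a = 0; −1 → -1, wraps to 23 = x, carry into square.
Longitude square 2; −1 → 1.
Latitude subsquare c = 2; −1 → 1 = b.

KK18xb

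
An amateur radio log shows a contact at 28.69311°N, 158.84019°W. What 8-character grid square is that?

Shift to the Maidenhead origin (180°W, 90°S): lon 21.15981, lat 118.69311.
Field: 21.15981/20 → 1 → B, 118.69311/10 → 11 → L; chars BL.
Square: 1.15981/2 → 0, 8.69311/1 → 8; chars 08.
Subsquare: 1.15981/0.0833333 → 13 → n, 0.69311/0.0416667 → 16 → q; chars nq.
Extended square: 0.07648/0.00833333 → 9, 0.02644/0.00416667 → 6; chars 96.

BL08nq96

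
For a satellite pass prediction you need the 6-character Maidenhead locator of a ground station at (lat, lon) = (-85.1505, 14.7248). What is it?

JA74iu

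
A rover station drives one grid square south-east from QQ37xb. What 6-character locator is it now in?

Longitude subsquare x = 23; +1 → 24, wraps to 0 = a, carry into square.
Longitude square 3; +1 → 4.
Latitude subsquare b = 1; −1 → 0 = a.

QQ47aa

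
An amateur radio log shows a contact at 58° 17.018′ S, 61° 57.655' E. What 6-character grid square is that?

Offset from 180°W / 90°S: lon 241.9609°, lat 31.7164°.
Field (20°×10°, letters A–R): lon ⌊241.9609/20⌋ = 12 → M; lat ⌊31.7164/10⌋ = 3 → D.
Square (2°×1°, digits 0–9): lon ⌊1.9609/2⌋ = 0; lat ⌊1.7164/1⌋ = 1.
Subsquare (5′×2.5′, letters a–x): lon ⌊1.9609/0.0833333⌋ = 23 → x; lat ⌊0.7164/0.0416667⌋ = 17 → r.

MD01xr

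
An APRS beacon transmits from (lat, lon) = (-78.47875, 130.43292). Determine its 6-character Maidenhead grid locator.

Shift to the Maidenhead origin (180°W, 90°S): lon 310.4329, lat 11.5212.
Field: 310.4329/20 → 15 → P, 11.5212/10 → 1 → B; chars PB.
Square: 10.4329/2 → 5, 1.5212/1 → 1; chars 51.
Subsquare: 0.4329/0.0833333 → 5 → f, 0.5212/0.0416667 → 12 → m; chars fm.

PB51fm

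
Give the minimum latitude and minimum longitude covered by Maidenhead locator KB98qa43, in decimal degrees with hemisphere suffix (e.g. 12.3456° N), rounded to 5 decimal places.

71.98750° S, 39.36667° E

Field K=10, B=1: +10·20° lon, +1·10° lat → SW at lon 20°, lat -80°.
Square 9, 8: +9·2° lon, +8·1° lat → SW at lon 38°, lat -72°.
Subsquare q=16, a=0: +16·0.0833333° lon, +0·0.0416667° lat → SW at lon 39.3333°, lat -72°.
Extended square 4, 3: +4·0.00833333° lon, +3·0.00416667° lat → SW at lon 39.3667°, lat -71.9875°.
latitude 71.98750° S, longitude 39.36667° E.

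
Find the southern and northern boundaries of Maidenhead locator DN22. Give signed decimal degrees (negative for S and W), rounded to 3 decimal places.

42.000, 43.000

Field D=3, N=13: +3·20° lon, +13·10° lat → SW at lon -120°, lat 40°.
Square 2, 2: +2·2° lon, +2·1° lat → SW at lon -116°, lat 42°.
Cell spans 2° lon × 1° lat.
south 42.000, north 43.000.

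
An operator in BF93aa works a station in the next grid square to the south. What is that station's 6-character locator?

Latitude subsquare a = 0; −1 → -1, wraps to 23 = x, carry into square.
Latitude square 3; −1 → 2.
The longitude characters are unchanged.

BF92ax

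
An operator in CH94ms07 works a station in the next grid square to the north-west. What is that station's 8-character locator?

Longitude extended square 0; −1 → -1, wraps to 9, carry into subsquare.
Longitude subsquare m = 12; −1 → 11 = l.
Latitude extended square 7; +1 → 8.

CH94ls98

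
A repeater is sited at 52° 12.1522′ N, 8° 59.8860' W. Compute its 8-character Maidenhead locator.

IO52me08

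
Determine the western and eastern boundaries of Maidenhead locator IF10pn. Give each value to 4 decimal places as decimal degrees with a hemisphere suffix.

16.7500° W, 16.6667° W

Field I=8, F=5: +8·20° lon, +5·10° lat → SW at lon -20°, lat -40°.
Square 1, 0: +1·2° lon, +0·1° lat → SW at lon -18°, lat -40°.
Subsquare p=15, n=13: +15·0.0833333° lon, +13·0.0416667° lat → SW at lon -16.75°, lat -39.4583°.
Cell spans 0.0833333° lon × 0.0416667° lat.
west 16.7500° W, east 16.6667° W.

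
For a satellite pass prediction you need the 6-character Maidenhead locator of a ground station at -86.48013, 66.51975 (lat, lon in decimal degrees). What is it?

MA33gm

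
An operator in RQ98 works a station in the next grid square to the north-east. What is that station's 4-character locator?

AQ09

Longitude square 9; +1 → 10, wraps to 0, carry into field.
Longitude field R = 17; +1 → 18, wraps to 0 = A, wrapping around the antimeridian.
Latitude square 8; +1 → 9.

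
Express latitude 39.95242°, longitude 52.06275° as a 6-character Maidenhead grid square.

LM69aw

Offset from 180°W / 90°S: lon 232.0627°, lat 129.9524°.
Field: 232.0627/20 → 11 → L, 129.9524/10 → 12 → M; chars LM.
Square: 12.0627/2 → 6, 9.9524/1 → 9; chars 69.
Subsquare: 0.0627/0.0833333 → 0 → a, 0.9524/0.0416667 → 22 → w; chars aw.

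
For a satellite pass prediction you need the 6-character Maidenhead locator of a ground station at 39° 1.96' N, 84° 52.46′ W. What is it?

EM79na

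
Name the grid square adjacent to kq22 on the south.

Latitude square 2; −1 → 1.
The longitude characters are unchanged.

KQ21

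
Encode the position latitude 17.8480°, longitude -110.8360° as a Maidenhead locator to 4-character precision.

DK47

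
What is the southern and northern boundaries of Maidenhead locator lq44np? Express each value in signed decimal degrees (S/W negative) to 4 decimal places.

Field L=11, Q=16: +11·20° lon, +16·10° lat → SW at lon 40°, lat 70°.
Square 4, 4: +4·2° lon, +4·1° lat → SW at lon 48°, lat 74°.
Subsquare n=13, p=15: +13·0.0833333° lon, +15·0.0416667° lat → SW at lon 49.0833°, lat 74.625°.
Cell spans 0.0833333° lon × 0.0416667° lat.
south 74.6250, north 74.6667.

74.6250, 74.6667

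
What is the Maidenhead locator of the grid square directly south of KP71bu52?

KP71bu51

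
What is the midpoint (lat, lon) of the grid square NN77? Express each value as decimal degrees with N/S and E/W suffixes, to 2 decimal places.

47.50° N, 95.00° E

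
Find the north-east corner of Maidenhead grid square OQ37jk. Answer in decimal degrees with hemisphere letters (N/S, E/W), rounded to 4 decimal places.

Field O=14, Q=16: +14·20° lon, +16·10° lat → SW at lon 100°, lat 70°.
Square 3, 7: +3·2° lon, +7·1° lat → SW at lon 106°, lat 77°.
Subsquare j=9, k=10: +9·0.0833333° lon, +10·0.0416667° lat → SW at lon 106.75°, lat 77.4167°.
Cell spans 0.0833333° lon × 0.0416667° lat. NE corner is SW corner plus one full cell.
latitude 77.4583° N, longitude 106.8333° E.

77.4583° N, 106.8333° E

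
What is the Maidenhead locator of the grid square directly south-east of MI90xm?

Longitude subsquare x = 23; +1 → 24, wraps to 0 = a, carry into square.
Longitude square 9; +1 → 10, wraps to 0, carry into field.
Longitude field M = 12; +1 → 13 = N.
Latitude subsquare m = 12; −1 → 11 = l.

NI00al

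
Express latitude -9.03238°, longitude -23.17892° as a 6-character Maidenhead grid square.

HI80jx

Shift to the Maidenhead origin (180°W, 90°S): lon 156.8211, lat 80.9676.
Field (20°×10°, letters A–R): 156.8211/20 → 7 → H, 80.9676/10 → 8 → I; chars HI.
Square (2°×1°, digits 0–9): 16.8211/2 → 8, 0.9676/1 → 0; chars 80.
Subsquare (5′×2.5′, letters a–x): 0.8211/0.0833333 → 9 → j, 0.9676/0.0416667 → 23 → x; chars jx.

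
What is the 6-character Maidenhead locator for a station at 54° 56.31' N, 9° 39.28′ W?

IO54ew

Offset from 180°W / 90°S: lon 170.3453°, lat 144.9385°.
Field: 170.3453/20 → 8 → I, 144.9385/10 → 14 → O; chars IO.
Square: 10.3453/2 → 5, 4.9385/1 → 4; chars 54.
Subsquare: 0.3453/0.0833333 → 4 → e, 0.9385/0.0416667 → 22 → w; chars ew.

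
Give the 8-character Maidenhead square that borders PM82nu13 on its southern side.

PM82nu12

Latitude extended square 3; −1 → 2.
The longitude characters are unchanged.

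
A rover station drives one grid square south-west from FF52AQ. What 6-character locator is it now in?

Longitude subsquare a = 0; −1 → -1, wraps to 23 = x, carry into square.
Longitude square 5; −1 → 4.
Latitude subsquare q = 16; −1 → 15 = p.

FF42xp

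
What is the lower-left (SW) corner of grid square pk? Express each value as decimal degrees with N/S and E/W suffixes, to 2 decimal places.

10.00° N, 120.00° E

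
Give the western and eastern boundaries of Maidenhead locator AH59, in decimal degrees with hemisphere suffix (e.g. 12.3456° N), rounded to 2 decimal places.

Field A=0, H=7: +0·20° lon, +7·10° lat → SW at lon -180°, lat -20°.
Square 5, 9: +5·2° lon, +9·1° lat → SW at lon -170°, lat -11°.
Cell spans 2° lon × 1° lat.
west 170.00° W, east 168.00° W.

170.00° W, 168.00° W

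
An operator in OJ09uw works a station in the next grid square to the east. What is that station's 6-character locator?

Longitude subsquare u = 20; +1 → 21 = v.
The latitude characters are unchanged.

OJ09vw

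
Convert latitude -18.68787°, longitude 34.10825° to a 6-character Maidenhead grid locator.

KH71bh

Shift to the Maidenhead origin (180°W, 90°S): lon 214.1082, lat 71.3121.
Field (20°×10°, letters A–R): lon ⌊214.1082/20⌋ = 10 → K; lat ⌊71.3121/10⌋ = 7 → H.
Square (2°×1°, digits 0–9): lon ⌊14.1082/2⌋ = 7; lat ⌊1.3121/1⌋ = 1.
Subsquare (5′×2.5′, letters a–x): lon ⌊0.1082/0.0833333⌋ = 1 → b; lat ⌊0.3121/0.0416667⌋ = 7 → h.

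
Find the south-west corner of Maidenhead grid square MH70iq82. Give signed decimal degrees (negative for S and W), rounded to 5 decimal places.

-19.32500, 74.73333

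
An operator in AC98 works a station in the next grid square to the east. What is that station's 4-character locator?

BC08

Longitude square 9; +1 → 10, wraps to 0, carry into field.
Longitude field A = 0; +1 → 1 = B.
The latitude characters are unchanged.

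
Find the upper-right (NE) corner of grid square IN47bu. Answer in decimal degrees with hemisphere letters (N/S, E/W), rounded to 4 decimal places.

Field I=8, N=13: +8·20° lon, +13·10° lat → SW at lon -20°, lat 40°.
Square 4, 7: +4·2° lon, +7·1° lat → SW at lon -12°, lat 47°.
Subsquare b=1, u=20: +1·0.0833333° lon, +20·0.0416667° lat → SW at lon -11.9167°, lat 47.8333°.
Cell spans 0.0833333° lon × 0.0416667° lat. NE corner is SW corner plus one full cell.
latitude 47.8750° N, longitude 11.8333° W.

47.8750° N, 11.8333° W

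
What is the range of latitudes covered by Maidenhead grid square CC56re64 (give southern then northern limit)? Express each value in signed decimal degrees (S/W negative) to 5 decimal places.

Field C=2, C=2: +2·20° lon, +2·10° lat → SW at lon -140°, lat -70°.
Square 5, 6: +5·2° lon, +6·1° lat → SW at lon -130°, lat -64°.
Subsquare r=17, e=4: +17·0.0833333° lon, +4·0.0416667° lat → SW at lon -128.583°, lat -63.8333°.
Extended square 6, 4: +6·0.00833333° lon, +4·0.00416667° lat → SW at lon -128.533°, lat -63.8167°.
Cell spans 0.00833333° lon × 0.00416667° lat.
south -63.81667, north -63.81250.

-63.81667, -63.81250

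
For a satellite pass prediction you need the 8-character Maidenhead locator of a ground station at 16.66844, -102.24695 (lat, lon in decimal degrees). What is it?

Shift to the Maidenhead origin (180°W, 90°S): lon 77.75305, lat 106.66844.
Field (20°×10°, letters A–R): 77.75305/20 → 3 → D, 106.66844/10 → 10 → K; chars DK.
Square (2°×1°, digits 0–9): 17.75305/2 → 8, 6.66844/1 → 6; chars 86.
Subsquare (5′×2.5′, letters a–x): 1.75305/0.0833333 → 21 → v, 0.66844/0.0416667 → 16 → q; chars vq.
Extended square (30″×15″, digits 0–9): 0.00305/0.00833333 → 0, 0.00177/0.00416667 → 0; chars 00.

DK86vq00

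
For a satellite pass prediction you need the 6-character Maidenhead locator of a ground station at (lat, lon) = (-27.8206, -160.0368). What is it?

Offset from 180°W / 90°S: lon 19.9632°, lat 62.1794°.
Field: 19.9632/20 → 0 → A, 62.1794/10 → 6 → G; chars AG.
Square: 19.9632/2 → 9, 2.1794/1 → 2; chars 92.
Subsquare: 1.9632/0.0833333 → 23 → x, 0.1794/0.0416667 → 4 → e; chars xe.

AG92xe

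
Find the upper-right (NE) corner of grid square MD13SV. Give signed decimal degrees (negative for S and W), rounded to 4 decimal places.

-56.0833, 63.5833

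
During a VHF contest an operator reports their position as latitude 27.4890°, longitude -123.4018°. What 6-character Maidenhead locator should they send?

Add 180° to longitude and 90° to latitude: 56.5982, 117.4890.
Field (20°×10°, letters A–R): lon ⌊56.5982/20⌋ = 2 → C; lat ⌊117.4890/10⌋ = 11 → L.
Square (2°×1°, digits 0–9): lon ⌊16.5982/2⌋ = 8; lat ⌊7.4890/1⌋ = 7.
Subsquare (5′×2.5′, letters a–x): lon ⌊0.5982/0.0833333⌋ = 7 → h; lat ⌊0.4890/0.0416667⌋ = 11 → l.

CL87hl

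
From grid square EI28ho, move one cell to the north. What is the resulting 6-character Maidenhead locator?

EI28hp

Latitude subsquare o = 14; +1 → 15 = p.
The longitude characters are unchanged.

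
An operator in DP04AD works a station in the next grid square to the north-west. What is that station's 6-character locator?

Longitude subsquare a = 0; −1 → -1, wraps to 23 = x, carry into square.
Longitude square 0; −1 → -1, wraps to 9, carry into field.
Longitude field D = 3; −1 → 2 = C.
Latitude subsquare d = 3; +1 → 4 = e.

CP94xe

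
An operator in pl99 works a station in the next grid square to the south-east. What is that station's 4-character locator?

Longitude square 9; +1 → 10, wraps to 0, carry into field.
Longitude field P = 15; +1 → 16 = Q.
Latitude square 9; −1 → 8.

QL08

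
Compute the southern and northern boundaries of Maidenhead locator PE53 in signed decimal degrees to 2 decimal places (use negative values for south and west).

-47.00, -46.00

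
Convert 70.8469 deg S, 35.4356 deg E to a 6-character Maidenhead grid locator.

Shift to the Maidenhead origin (180°W, 90°S): lon 215.4356, lat 19.1531.
Field: 215.4356/20 → 10 → K, 19.1531/10 → 1 → B; chars KB.
Square: 15.4356/2 → 7, 9.1531/1 → 9; chars 79.
Subsquare: 1.4356/0.0833333 → 17 → r, 0.1531/0.0416667 → 3 → d; chars rd.

KB79rd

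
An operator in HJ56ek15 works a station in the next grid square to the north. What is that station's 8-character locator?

Latitude extended square 5; +1 → 6.
The longitude characters are unchanged.

HJ56ek16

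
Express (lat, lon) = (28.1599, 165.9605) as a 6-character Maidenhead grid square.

RL28xd

Shift to the Maidenhead origin (180°W, 90°S): lon 345.9605, lat 118.1599.
Field: 345.9605/20 → 17 → R, 118.1599/10 → 11 → L; chars RL.
Square: 5.9605/2 → 2, 8.1599/1 → 8; chars 28.
Subsquare: 1.9605/0.0833333 → 23 → x, 0.1599/0.0416667 → 3 → d; chars xd.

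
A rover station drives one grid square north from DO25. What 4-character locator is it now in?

Latitude square 5; +1 → 6.
The longitude characters are unchanged.

DO26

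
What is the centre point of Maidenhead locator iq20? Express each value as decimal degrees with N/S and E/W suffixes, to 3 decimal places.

70.500° N, 15.000° W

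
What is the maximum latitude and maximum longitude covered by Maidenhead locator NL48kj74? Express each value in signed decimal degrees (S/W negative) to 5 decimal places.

28.39583, 88.90000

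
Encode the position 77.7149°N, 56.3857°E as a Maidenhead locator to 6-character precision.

Shift to the Maidenhead origin (180°W, 90°S): lon 236.3857, lat 167.7149.
Field: lon ⌊236.3857/20⌋ = 11 → L; lat ⌊167.7149/10⌋ = 16 → Q.
Square: lon ⌊16.3857/2⌋ = 8; lat ⌊7.7149/1⌋ = 7.
Subsquare: lon ⌊0.3857/0.0833333⌋ = 4 → e; lat ⌊0.7149/0.0416667⌋ = 17 → r.

LQ87er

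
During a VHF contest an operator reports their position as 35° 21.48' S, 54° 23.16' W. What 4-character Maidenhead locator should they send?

GF24

Add 180° to longitude and 90° to latitude: 125.61, 54.64.
Field: lon ⌊125.61/20⌋ = 6 → G; lat ⌊54.64/10⌋ = 5 → F.
Square: lon ⌊5.61/2⌋ = 2; lat ⌊4.64/1⌋ = 4.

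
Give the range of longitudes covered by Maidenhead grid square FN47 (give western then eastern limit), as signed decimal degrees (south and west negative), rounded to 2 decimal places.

-72.00, -70.00

Field F=5, N=13: +5·20° lon, +13·10° lat → SW at lon -80°, lat 40°.
Square 4, 7: +4·2° lon, +7·1° lat → SW at lon -72°, lat 47°.
Cell spans 2° lon × 1° lat.
west -72.00, east -70.00.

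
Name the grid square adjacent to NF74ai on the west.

Longitude subsquare a = 0; −1 → -1, wraps to 23 = x, carry into square.
Longitude square 7; −1 → 6.
The latitude characters are unchanged.

NF64xi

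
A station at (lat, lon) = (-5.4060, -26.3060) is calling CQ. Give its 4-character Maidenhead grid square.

HI64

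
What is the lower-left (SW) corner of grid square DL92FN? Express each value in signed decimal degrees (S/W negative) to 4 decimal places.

Field D=3, L=11: +3·20° lon, +11·10° lat → SW at lon -120°, lat 20°.
Square 9, 2: +9·2° lon, +2·1° lat → SW at lon -102°, lat 22°.
Subsquare f=5, n=13: +5·0.0833333° lon, +13·0.0416667° lat → SW at lon -101.583°, lat 22.5417°.
latitude 22.5417, longitude -101.5833.

22.5417, -101.5833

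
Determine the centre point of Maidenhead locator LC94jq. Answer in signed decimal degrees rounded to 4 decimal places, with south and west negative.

-65.3125, 58.7917

Field L=11, C=2: +11·20° lon, +2·10° lat → SW at lon 40°, lat -70°.
Square 9, 4: +9·2° lon, +4·1° lat → SW at lon 58°, lat -66°.
Subsquare j=9, q=16: +9·0.0833333° lon, +16·0.0416667° lat → SW at lon 58.75°, lat -65.3333°.
Cell spans 0.0833333° lon × 0.0416667° lat. Centre is SW corner plus half of each.
latitude -65.3125, longitude 58.7917.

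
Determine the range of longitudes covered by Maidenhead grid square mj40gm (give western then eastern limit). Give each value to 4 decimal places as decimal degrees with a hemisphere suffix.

68.5000° E, 68.5833° E

Field M=12, J=9: +12·20° lon, +9·10° lat → SW at lon 60°, lat 0°.
Square 4, 0: +4·2° lon, +0·1° lat → SW at lon 68°, lat 0°.
Subsquare g=6, m=12: +6·0.0833333° lon, +12·0.0416667° lat → SW at lon 68.5°, lat 0.5°.
Cell spans 0.0833333° lon × 0.0416667° lat.
west 68.5000° E, east 68.5833° E.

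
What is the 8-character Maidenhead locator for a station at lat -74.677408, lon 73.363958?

MB65qh37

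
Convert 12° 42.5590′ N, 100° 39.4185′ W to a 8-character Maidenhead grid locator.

DK92qr10

Add 180° to longitude and 90° to latitude: 79.34302, 102.70932.
Field: 79.34302/20 → 3 → D, 102.70932/10 → 10 → K; chars DK.
Square: 19.34302/2 → 9, 2.70932/1 → 2; chars 92.
Subsquare: 1.34302/0.0833333 → 16 → q, 0.70932/0.0416667 → 17 → r; chars qr.
Extended square: 0.00969/0.00833333 → 1, 0.00098/0.00416667 → 0; chars 10.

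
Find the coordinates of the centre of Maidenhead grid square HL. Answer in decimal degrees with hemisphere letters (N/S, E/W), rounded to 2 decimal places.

25.00° N, 30.00° W

Field H=7, L=11: +7·20° lon, +11·10° lat → SW at lon -40°, lat 20°.
Cell spans 20° lon × 10° lat. Centre is SW corner plus half of each.
latitude 25.00° N, longitude 30.00° W.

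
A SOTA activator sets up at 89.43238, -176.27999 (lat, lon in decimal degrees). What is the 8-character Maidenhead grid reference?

AR19uk63

Shift to the Maidenhead origin (180°W, 90°S): lon 3.72001, lat 179.43238.
Field: 3.72001/20 → 0 → A, 179.43238/10 → 17 → R; chars AR.
Square: 3.72001/2 → 1, 9.43238/1 → 9; chars 19.
Subsquare: 1.72001/0.0833333 → 20 → u, 0.43238/0.0416667 → 10 → k; chars uk.
Extended square: 0.05334/0.00833333 → 6, 0.01571/0.00416667 → 3; chars 63.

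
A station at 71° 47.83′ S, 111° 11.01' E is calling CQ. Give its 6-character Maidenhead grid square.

OB58oe

Add 180° to longitude and 90° to latitude: 291.1835, 18.2028.
Field: lon ⌊291.1835/20⌋ = 14 → O; lat ⌊18.2028/10⌋ = 1 → B.
Square: lon ⌊11.1835/2⌋ = 5; lat ⌊8.2028/1⌋ = 8.
Subsquare: lon ⌊1.1835/0.0833333⌋ = 14 → o; lat ⌊0.2028/0.0416667⌋ = 4 → e.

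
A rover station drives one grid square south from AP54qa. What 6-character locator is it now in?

AP53qx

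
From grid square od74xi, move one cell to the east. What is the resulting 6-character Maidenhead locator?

Longitude subsquare x = 23; +1 → 24, wraps to 0 = a, carry into square.
Longitude square 7; +1 → 8.
The latitude characters are unchanged.

OD84ai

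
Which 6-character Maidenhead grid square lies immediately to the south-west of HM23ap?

HM13xo

Longitude subsquare a = 0; −1 → -1, wraps to 23 = x, carry into square.
Longitude square 2; −1 → 1.
Latitude subsquare p = 15; −1 → 14 = o.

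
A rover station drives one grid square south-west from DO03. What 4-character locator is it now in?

Longitude square 0; −1 → -1, wraps to 9, carry into field.
Longitude field D = 3; −1 → 2 = C.
Latitude square 3; −1 → 2.

CO92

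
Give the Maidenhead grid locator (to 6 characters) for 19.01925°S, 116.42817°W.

Offset from 180°W / 90°S: lon 63.5718°, lat 70.9808°.
Field: lon ⌊63.5718/20⌋ = 3 → D; lat ⌊70.9808/10⌋ = 7 → H.
Square: lon ⌊3.5718/2⌋ = 1; lat ⌊0.9808/1⌋ = 0.
Subsquare: lon ⌊1.5718/0.0833333⌋ = 18 → s; lat ⌊0.9808/0.0416667⌋ = 23 → x.

DH10sx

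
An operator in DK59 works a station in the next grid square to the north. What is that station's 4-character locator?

DL50

Latitude square 9; +1 → 10, wraps to 0, carry into field.
Latitude field K = 10; +1 → 11 = L.
The longitude characters are unchanged.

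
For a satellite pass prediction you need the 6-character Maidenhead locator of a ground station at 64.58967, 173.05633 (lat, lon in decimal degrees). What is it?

Shift to the Maidenhead origin (180°W, 90°S): lon 353.0563, lat 154.5897.
Field: lon ⌊353.0563/20⌋ = 17 → R; lat ⌊154.5897/10⌋ = 15 → P.
Square: lon ⌊13.0563/2⌋ = 6; lat ⌊4.5897/1⌋ = 4.
Subsquare: lon ⌊1.0563/0.0833333⌋ = 12 → m; lat ⌊0.5897/0.0416667⌋ = 14 → o.

RP64mo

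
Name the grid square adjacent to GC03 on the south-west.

FC92

Longitude square 0; −1 → -1, wraps to 9, carry into field.
Longitude field G = 6; −1 → 5 = F.
Latitude square 3; −1 → 2.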